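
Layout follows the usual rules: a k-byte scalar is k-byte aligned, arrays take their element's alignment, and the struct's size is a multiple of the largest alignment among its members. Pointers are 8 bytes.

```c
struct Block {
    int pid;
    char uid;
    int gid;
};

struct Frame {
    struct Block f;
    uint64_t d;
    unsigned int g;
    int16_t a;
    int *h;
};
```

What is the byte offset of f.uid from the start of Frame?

Block: @0: pid [4B, align 4] → 4; @4: uid [1B, align 1] → 5; +3 pad (align 4); @8: gid [4B, align 4] → 12; size 12, align 4
@0: f [12B, align 4] → 12
within Block: uid at 4
0 + 4 = 4

4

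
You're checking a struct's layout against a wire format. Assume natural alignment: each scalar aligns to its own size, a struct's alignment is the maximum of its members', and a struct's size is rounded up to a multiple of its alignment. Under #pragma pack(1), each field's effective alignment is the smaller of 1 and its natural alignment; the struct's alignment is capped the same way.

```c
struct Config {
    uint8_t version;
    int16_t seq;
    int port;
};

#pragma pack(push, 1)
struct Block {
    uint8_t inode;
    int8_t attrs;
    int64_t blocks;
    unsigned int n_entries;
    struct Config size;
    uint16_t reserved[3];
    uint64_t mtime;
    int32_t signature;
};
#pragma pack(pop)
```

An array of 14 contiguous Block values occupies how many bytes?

Config: version at 0 (size 1, align 1) → ends 1; pad 1 to align 2 for seq; seq at 2 (size 2, align 2) → ends 4; port at 4 (size 4, align 4) → ends 8; total 8 bytes, alignment 4
inode at 0 (size 1, align 1) → ends 1
attrs at 1 (size 1, align 1) → ends 2
blocks at 2 (size 8, align 1) → ends 10
n_entries at 10 (size 4, align 1) → ends 14
size at 14 (size 8, align 1) → ends 22
reserved at 22 (size 6, align 1) → ends 28
mtime at 28 (size 8, align 1) → ends 36
signature at 36 (size 4, align 1) → ends 40
total 40 bytes, alignment 1
array of 14: 14 × 40 = 560

560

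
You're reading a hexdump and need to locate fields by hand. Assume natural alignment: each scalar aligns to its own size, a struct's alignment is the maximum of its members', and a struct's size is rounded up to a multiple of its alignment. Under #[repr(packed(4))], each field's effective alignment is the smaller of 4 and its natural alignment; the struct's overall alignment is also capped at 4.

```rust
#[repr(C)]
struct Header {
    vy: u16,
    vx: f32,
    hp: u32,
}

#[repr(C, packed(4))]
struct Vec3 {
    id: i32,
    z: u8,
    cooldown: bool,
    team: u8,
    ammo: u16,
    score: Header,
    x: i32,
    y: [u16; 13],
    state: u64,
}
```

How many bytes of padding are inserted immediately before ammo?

Header: 0..2  vy  (2B, 2-aligned); 2..4  -- padding (2B); 4..8  vx  (4B, 4-aligned); 8..12  hp  (4B, 4-aligned); sizeof = 12, alignof = 4
0..4  id  (4B, 4-aligned)
4..5  z  (1B, 1-aligned)
5..6  cooldown  (1B, 1-aligned)
6..7  team  (1B, 1-aligned)
7..8  -- padding (1B)
8..10  ammo  (2B, 2-aligned)

1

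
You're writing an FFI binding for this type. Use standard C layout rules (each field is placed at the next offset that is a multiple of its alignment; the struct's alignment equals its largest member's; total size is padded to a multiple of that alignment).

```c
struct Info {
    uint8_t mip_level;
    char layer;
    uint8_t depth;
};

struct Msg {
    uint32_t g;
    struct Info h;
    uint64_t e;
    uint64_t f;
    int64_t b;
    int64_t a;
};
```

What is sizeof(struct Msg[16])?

640

Info: 0..1  mip_level  (1B, 1-aligned); 1..2  layer  (1B, 1-aligned); 2..3  depth  (1B, 1-aligned); sizeof = 3, alignof = 1
0..4  g  (4B, 4-aligned)
4..7  h  (3B, 1-aligned)
7..8  -- padding (1B)
8..16  e  (8B, 8-aligned)
16..24  f  (8B, 8-aligned)
24..32  b  (8B, 8-aligned)
32..40  a  (8B, 8-aligned)
sizeof = 40, alignof = 8
array of 16: 16 × 40 = 640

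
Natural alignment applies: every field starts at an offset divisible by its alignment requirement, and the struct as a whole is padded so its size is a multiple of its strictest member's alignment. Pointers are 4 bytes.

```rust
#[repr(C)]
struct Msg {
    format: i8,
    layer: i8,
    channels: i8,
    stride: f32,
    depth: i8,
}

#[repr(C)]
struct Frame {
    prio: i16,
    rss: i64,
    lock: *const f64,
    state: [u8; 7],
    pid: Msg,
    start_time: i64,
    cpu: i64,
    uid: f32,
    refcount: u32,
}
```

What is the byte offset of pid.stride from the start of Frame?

32

Msg: format at 0 (size 1, align 1) → ends 1; layer at 1 (size 1, align 1) → ends 2; channels at 2 (size 1, align 1) → ends 3; pad 1 to align 4 for stride; stride at 4 (size 4, align 4) → ends 8; depth at 8 (size 1, align 1) → ends 9; tail pad 3 to reach multiple of 4; total 12 bytes, alignment 4
prio at 0 (size 2, align 2) → ends 2
pad 6 to align 8 for rss
rss at 8 (size 8, align 8) → ends 16
lock at 16 (size 4, align 4) → ends 20
state at 20 (size 7, align 1) → ends 27
pad 1 to align 4 for pid
pid at 28 (size 12, align 4) → ends 40
within Msg: stride at 4
28 + 4 = 32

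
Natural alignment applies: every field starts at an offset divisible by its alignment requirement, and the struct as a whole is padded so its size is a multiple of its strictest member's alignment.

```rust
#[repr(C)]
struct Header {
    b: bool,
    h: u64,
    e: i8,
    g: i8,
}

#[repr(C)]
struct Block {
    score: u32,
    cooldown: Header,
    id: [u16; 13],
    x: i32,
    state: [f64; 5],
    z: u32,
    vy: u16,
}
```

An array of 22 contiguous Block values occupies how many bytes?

Header: 0..1  b  (1B, 1-aligned); 1..8  -- padding (7B); 8..16  h  (8B, 8-aligned); 16..17  e  (1B, 1-aligned); 17..18  g  (1B, 1-aligned); 18..24  -- tail padding (6B); sizeof = 24, alignof = 8
0..4  score  (4B, 4-aligned)
4..8  -- padding (4B)
8..32  cooldown  (24B, 8-aligned)
32..58  id  (26B, 2-aligned)
58..60  -- padding (2B)
60..64  x  (4B, 4-aligned)
64..104  state  (40B, 8-aligned)
104..108  z  (4B, 4-aligned)
108..110  vy  (2B, 2-aligned)
110..112  -- tail padding (2B)
sizeof = 112, alignof = 8
array of 22: 22 × 112 = 2464

2464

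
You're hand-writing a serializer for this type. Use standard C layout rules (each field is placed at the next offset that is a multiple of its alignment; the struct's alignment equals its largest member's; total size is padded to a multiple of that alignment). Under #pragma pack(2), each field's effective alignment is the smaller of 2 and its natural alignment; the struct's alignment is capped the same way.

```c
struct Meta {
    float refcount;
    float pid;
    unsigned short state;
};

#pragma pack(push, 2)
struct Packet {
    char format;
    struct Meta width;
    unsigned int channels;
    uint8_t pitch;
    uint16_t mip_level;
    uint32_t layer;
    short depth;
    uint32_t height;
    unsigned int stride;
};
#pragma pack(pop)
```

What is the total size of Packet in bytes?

Meta: @0: refcount [4B, align 4] → 4; @4: pid [4B, align 4] → 8; @8: state [2B, align 2] → 10; +2 tail pad (align 4); size 12, align 4
@0: format [1B, align 1] → 1
+1 pad (align 2)
@2: width [12B, align 2] → 14
@14: channels [4B, align 2] → 18
@18: pitch [1B, align 1] → 19
+1 pad (align 2)
@20: mip_level [2B, align 2] → 22
@22: layer [4B, align 2] → 26
@26: depth [2B, align 2] → 28
@28: height [4B, align 2] → 32
@32: stride [4B, align 2] → 36
size 36, align 2

36 bytes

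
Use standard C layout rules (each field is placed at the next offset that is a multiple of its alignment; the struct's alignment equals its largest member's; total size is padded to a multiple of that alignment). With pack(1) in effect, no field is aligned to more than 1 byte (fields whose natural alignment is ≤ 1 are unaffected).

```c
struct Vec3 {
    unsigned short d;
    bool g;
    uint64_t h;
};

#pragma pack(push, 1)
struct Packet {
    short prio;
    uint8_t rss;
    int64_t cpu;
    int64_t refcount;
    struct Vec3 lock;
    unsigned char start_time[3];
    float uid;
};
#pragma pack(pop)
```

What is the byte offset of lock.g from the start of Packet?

21

Vec3: d at 0 (size 2, align 2) → ends 2; g at 2 (size 1, align 1) → ends 3; pad 5 to align 8 for h; h at 8 (size 8, align 8) → ends 16; total 16 bytes, alignment 8
prio at 0 (size 2, align 1) → ends 2
rss at 2 (size 1, align 1) → ends 3
cpu at 3 (size 8, align 1) → ends 11
refcount at 11 (size 8, align 1) → ends 19
lock at 19 (size 16, align 1) → ends 35
within Vec3: g at 2
19 + 2 = 21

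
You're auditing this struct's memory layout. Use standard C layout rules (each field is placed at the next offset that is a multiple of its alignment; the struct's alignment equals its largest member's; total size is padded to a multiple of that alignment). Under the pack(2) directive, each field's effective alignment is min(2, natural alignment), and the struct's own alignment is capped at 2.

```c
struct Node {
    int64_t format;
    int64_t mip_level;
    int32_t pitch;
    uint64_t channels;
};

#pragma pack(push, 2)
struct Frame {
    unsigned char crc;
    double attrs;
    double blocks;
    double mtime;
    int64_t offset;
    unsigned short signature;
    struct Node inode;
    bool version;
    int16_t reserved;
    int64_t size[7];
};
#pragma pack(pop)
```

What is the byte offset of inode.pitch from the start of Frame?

Node: @0: format [8B, align 8] → 8; @8: mip_level [8B, align 8] → 16; @16: pitch [4B, align 4] → 20; +4 pad (align 8); @24: channels [8B, align 8] → 32; size 32, align 8
@0: crc [1B, align 1] → 1
+1 pad (align 2)
@2: attrs [8B, align 2] → 10
@10: blocks [8B, align 2] → 18
@18: mtime [8B, align 2] → 26
@26: offset [8B, align 2] → 34
@34: signature [2B, align 2] → 36
@36: inode [32B, align 2] → 68
within Node: pitch at 16
36 + 16 = 52

52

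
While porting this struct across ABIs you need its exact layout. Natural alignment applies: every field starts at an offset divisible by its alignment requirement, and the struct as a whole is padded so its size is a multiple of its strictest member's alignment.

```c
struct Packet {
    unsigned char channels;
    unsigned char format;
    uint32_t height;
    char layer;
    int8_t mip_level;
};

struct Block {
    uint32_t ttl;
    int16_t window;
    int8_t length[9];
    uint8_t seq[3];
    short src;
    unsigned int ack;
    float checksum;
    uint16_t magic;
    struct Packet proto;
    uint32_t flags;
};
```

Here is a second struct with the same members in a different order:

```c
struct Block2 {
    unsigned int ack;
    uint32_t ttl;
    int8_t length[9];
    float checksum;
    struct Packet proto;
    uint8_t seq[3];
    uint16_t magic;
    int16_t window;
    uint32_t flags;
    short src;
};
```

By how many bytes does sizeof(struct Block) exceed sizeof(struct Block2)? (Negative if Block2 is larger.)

Packet: 0..1  channels  (1B, 1-aligned); 1..2  format  (1B, 1-aligned); 2..4  -- padding (2B); 4..8  height  (4B, 4-aligned); 8..9  layer  (1B, 1-aligned); 9..10  mip_level  (1B, 1-aligned); 10..12  -- tail padding (2B); sizeof = 12, alignof = 4
0..4  ttl  (4B, 4-aligned)
4..6  window  (2B, 2-aligned)
6..15  length  (9B, 1-aligned)
15..18  seq  (3B, 1-aligned)
18..20  src  (2B, 2-aligned)
20..24  ack  (4B, 4-aligned)
24..28  checksum  (4B, 4-aligned)
28..30  magic  (2B, 2-aligned)
30..32  -- padding (2B)
32..44  proto  (12B, 4-aligned)
44..48  flags  (4B, 4-aligned)
sizeof = 48, alignof = 4
— Block2 —
0..4  ack  (4B, 4-aligned)
4..8  ttl  (4B, 4-aligned)
8..17  length  (9B, 1-aligned)
17..20  -- padding (3B)
20..24  checksum  (4B, 4-aligned)
24..36  proto  (12B, 4-aligned)
36..39  seq  (3B, 1-aligned)
39..40  -- padding (1B)
40..42  magic  (2B, 2-aligned)
42..44  window  (2B, 2-aligned)
44..48  flags  (4B, 4-aligned)
48..50  src  (2B, 2-aligned)
50..52  -- tail padding (2B)
sizeof = 52, alignof = 4
48 − 52 = -4

-4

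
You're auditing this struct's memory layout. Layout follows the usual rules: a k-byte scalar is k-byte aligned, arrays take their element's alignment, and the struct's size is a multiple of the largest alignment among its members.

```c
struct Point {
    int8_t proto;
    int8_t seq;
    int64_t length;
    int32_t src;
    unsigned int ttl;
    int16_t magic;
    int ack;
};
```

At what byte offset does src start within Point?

0..1  proto  (1B, 1-aligned)
1..2  seq  (1B, 1-aligned)
2..8  -- padding (6B)
8..16  length  (8B, 8-aligned)
16..20  src  (4B, 4-aligned)

16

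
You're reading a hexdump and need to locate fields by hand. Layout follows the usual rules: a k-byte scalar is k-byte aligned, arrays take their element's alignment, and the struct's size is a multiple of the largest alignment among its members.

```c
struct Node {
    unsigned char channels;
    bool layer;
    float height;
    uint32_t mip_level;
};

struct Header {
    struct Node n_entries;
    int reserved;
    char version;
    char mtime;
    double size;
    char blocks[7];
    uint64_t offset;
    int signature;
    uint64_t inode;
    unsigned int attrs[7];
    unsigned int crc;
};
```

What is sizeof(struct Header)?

96

Node: @0: channels [1B, align 1] → 1; @1: layer [1B, align 1] → 2; +2 pad (align 4); @4: height [4B, align 4] → 8; @8: mip_level [4B, align 4] → 12; size 12, align 4
@0: n_entries [12B, align 4] → 12
@12: reserved [4B, align 4] → 16
@16: version [1B, align 1] → 17
@17: mtime [1B, align 1] → 18
+6 pad (align 8)
@24: size [8B, align 8] → 32
@32: blocks [7B, align 1] → 39
+1 pad (align 8)
@40: offset [8B, align 8] → 48
@48: signature [4B, align 4] → 52
+4 pad (align 8)
@56: inode [8B, align 8] → 64
@64: attrs [28B, align 4] → 92
@92: crc [4B, align 4] → 96
size 96, align 8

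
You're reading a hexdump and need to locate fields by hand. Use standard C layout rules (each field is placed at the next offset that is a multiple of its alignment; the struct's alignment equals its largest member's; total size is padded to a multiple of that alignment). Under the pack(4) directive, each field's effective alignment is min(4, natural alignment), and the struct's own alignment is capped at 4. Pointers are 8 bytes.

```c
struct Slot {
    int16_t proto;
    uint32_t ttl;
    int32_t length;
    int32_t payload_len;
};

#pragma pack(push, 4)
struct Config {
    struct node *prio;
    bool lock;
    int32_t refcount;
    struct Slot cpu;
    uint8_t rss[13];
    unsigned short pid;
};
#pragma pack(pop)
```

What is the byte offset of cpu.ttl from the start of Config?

Slot: proto at 0 (size 2, align 2) → ends 2; pad 2 to align 4 for ttl; ttl at 4 (size 4, align 4) → ends 8; length at 8 (size 4, align 4) → ends 12; payload_len at 12 (size 4, align 4) → ends 16; total 16 bytes, alignment 4
prio at 0 (size 8, align 4) → ends 8
lock at 8 (size 1, align 1) → ends 9
pad 3 to align 4 for refcount
refcount at 12 (size 4, align 4) → ends 16
cpu at 16 (size 16, align 4) → ends 32
within Slot: ttl at 4
16 + 4 = 20

20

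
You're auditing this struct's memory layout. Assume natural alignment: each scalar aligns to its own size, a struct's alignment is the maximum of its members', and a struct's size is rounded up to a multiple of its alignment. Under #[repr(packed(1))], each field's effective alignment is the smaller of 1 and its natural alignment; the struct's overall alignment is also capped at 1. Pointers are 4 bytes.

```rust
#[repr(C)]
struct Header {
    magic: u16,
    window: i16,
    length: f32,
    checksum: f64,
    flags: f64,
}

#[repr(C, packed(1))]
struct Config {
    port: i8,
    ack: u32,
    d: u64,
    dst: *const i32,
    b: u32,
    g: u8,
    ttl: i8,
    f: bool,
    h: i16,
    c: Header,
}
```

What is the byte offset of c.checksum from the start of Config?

Header: @0: magic [2B, align 2] → 2; @2: window [2B, align 2] → 4; @4: length [4B, align 4] → 8; @8: checksum [8B, align 8] → 16; @16: flags [8B, align 8] → 24; size 24, align 8
@0: port [1B, align 1] → 1
@1: ack [4B, align 1] → 5
@5: d [8B, align 1] → 13
@13: dst [4B, align 1] → 17
@17: b [4B, align 1] → 21
@21: g [1B, align 1] → 22
@22: ttl [1B, align 1] → 23
@23: f [1B, align 1] → 24
@24: h [2B, align 1] → 26
@26: c [24B, align 1] → 50
within Header: checksum at 8
26 + 8 = 34

34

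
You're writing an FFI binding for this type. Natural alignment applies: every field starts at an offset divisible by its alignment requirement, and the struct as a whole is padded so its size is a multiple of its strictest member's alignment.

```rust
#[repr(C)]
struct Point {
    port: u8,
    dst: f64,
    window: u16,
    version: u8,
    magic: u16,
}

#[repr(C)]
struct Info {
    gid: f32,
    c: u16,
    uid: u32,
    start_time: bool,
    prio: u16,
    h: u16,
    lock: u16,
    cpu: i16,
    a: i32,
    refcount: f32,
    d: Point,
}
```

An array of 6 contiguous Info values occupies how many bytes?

Point: @0: port [1B, align 1] → 1; +7 pad (align 8); @8: dst [8B, align 8] → 16; @16: window [2B, align 2] → 18; @18: version [1B, align 1] → 19; +1 pad (align 2); @20: magic [2B, align 2] → 22; +2 tail pad (align 8); size 24, align 8
@0: gid [4B, align 4] → 4
@4: c [2B, align 2] → 6
+2 pad (align 4)
@8: uid [4B, align 4] → 12
@12: start_time [1B, align 1] → 13
+1 pad (align 2)
@14: prio [2B, align 2] → 16
@16: h [2B, align 2] → 18
@18: lock [2B, align 2] → 20
@20: cpu [2B, align 2] → 22
+2 pad (align 4)
@24: a [4B, align 4] → 28
@28: refcount [4B, align 4] → 32
@32: d [24B, align 8] → 56
size 56, align 8
array of 6: 6 × 56 = 336

336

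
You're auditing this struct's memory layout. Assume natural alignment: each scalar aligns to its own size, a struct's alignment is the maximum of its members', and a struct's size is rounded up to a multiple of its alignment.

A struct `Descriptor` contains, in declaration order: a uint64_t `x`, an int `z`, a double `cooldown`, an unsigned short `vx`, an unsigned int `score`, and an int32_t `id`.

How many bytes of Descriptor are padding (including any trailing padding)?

10

@0: x [8B, align 8] → 8
@8: z [4B, align 4] → 12
+4 pad (align 8)
@16: cooldown [8B, align 8] → 24
@24: vx [2B, align 2] → 26
+2 pad (align 4)
@28: score [4B, align 4] → 32
@32: id [4B, align 4] → 36
+4 tail pad (align 8)
size 40, align 8
data bytes 30, size 40 → padding 10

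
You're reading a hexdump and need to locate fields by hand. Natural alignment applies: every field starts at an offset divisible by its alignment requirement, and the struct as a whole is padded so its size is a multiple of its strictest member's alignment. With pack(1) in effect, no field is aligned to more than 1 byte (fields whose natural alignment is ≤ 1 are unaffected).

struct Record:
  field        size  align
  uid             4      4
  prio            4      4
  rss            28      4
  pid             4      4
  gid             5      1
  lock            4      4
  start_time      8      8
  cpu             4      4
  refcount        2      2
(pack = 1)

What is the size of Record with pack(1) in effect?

63

0..4  uid  (4B, 1-aligned)
4..8  prio  (4B, 1-aligned)
8..36  rss  (28B, 1-aligned)
36..40  pid  (4B, 1-aligned)
40..45  gid  (5B, 1-aligned)
45..49  lock  (4B, 1-aligned)
49..57  start_time  (8B, 1-aligned)
57..61  cpu  (4B, 1-aligned)
61..63  refcount  (2B, 1-aligned)
sizeof = 63, alignof = 1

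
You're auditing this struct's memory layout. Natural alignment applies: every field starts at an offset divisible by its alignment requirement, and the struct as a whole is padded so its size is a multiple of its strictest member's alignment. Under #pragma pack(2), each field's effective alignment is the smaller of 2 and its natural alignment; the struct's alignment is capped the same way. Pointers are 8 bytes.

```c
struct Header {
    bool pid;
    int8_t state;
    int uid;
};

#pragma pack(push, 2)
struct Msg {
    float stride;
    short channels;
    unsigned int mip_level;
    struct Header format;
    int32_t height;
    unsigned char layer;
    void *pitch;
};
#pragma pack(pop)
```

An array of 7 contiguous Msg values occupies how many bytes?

224

Header: @0: pid [1B, align 1] → 1; @1: state [1B, align 1] → 2; +2 pad (align 4); @4: uid [4B, align 4] → 8; size 8, align 4
@0: stride [4B, align 2] → 4
@4: channels [2B, align 2] → 6
@6: mip_level [4B, align 2] → 10
@10: format [8B, align 2] → 18
@18: height [4B, align 2] → 22
@22: layer [1B, align 1] → 23
+1 pad (align 2)
@24: pitch [8B, align 2] → 32
size 32, align 2
array of 7: 7 × 32 = 224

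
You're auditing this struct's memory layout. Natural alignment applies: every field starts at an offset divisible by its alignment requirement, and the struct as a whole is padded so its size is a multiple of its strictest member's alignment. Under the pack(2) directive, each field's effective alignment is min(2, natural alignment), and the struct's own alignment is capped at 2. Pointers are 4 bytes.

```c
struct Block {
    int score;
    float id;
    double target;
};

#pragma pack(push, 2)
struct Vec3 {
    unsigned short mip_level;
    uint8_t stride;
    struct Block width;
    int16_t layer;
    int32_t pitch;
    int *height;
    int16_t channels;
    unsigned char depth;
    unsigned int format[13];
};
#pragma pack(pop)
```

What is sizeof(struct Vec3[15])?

Block: score at 0 (size 4, align 4) → ends 4; id at 4 (size 4, align 4) → ends 8; target at 8 (size 8, align 8) → ends 16; total 16 bytes, alignment 8
mip_level at 0 (size 2, align 2) → ends 2
stride at 2 (size 1, align 1) → ends 3
pad 1 to align 2 for width
width at 4 (size 16, align 2) → ends 20
layer at 20 (size 2, align 2) → ends 22
pitch at 22 (size 4, align 2) → ends 26
height at 26 (size 4, align 2) → ends 30
channels at 30 (size 2, align 2) → ends 32
depth at 32 (size 1, align 1) → ends 33
pad 1 to align 2 for format
format at 34 (size 52, align 2) → ends 86
total 86 bytes, alignment 2
array of 15: 15 × 86 = 1290

1290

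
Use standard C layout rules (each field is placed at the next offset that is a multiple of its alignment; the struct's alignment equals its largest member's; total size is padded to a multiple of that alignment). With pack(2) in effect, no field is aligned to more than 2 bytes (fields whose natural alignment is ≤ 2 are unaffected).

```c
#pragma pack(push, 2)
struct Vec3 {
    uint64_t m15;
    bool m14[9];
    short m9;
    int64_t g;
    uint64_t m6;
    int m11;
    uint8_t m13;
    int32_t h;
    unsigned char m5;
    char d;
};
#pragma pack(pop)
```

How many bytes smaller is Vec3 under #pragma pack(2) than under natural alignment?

natural layout:
  0..8  m15  (8B, 8-aligned)
  8..17  m14  (9B, 1-aligned)
  17..18  -- padding (1B)
  18..20  m9  (2B, 2-aligned)
  20..24  -- padding (4B)
  24..32  g  (8B, 8-aligned)
  32..40  m6  (8B, 8-aligned)
  40..44  m11  (4B, 4-aligned)
  44..45  m13  (1B, 1-aligned)
  45..48  -- padding (3B)
  48..52  h  (4B, 4-aligned)
  52..53  m5  (1B, 1-aligned)
  53..54  d  (1B, 1-aligned)
  54..56  -- tail padding (2B)
  sizeof = 56, alignof = 8
packed(2) layout:
  0..8  m15  (8B, 2-aligned)
  8..17  m14  (9B, 1-aligned)
  17..18  -- padding (1B)
  18..20  m9  (2B, 2-aligned)
  20..28  g  (8B, 2-aligned)
  28..36  m6  (8B, 2-aligned)
  36..40  m11  (4B, 2-aligned)
  40..41  m13  (1B, 1-aligned)
  41..42  -- padding (1B)
  42..46  h  (4B, 2-aligned)
  46..47  m5  (1B, 1-aligned)
  47..48  d  (1B, 1-aligned)
  sizeof = 48, alignof = 2
56 − 48 = 8

8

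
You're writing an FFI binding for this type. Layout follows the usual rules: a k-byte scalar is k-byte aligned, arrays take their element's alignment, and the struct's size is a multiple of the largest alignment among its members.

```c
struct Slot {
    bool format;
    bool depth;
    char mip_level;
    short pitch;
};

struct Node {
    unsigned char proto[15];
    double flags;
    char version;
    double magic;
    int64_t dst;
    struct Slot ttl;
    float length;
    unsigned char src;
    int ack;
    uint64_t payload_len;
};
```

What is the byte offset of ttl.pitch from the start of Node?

52

Slot: @0: format [1B, align 1] → 1; @1: depth [1B, align 1] → 2; @2: mip_level [1B, align 1] → 3; +1 pad (align 2); @4: pitch [2B, align 2] → 6; size 6, align 2
@0: proto [15B, align 1] → 15
+1 pad (align 8)
@16: flags [8B, align 8] → 24
@24: version [1B, align 1] → 25
+7 pad (align 8)
@32: magic [8B, align 8] → 40
@40: dst [8B, align 8] → 48
@48: ttl [6B, align 2] → 54
within Slot: pitch at 4
48 + 4 = 52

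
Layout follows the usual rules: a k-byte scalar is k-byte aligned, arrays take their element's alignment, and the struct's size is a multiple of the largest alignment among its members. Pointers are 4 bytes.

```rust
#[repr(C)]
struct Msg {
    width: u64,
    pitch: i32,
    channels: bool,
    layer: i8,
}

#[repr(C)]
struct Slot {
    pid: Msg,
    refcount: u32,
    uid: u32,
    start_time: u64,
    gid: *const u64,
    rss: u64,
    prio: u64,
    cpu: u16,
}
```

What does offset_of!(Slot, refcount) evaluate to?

Msg: 0..8  width  (8B, 8-aligned); 8..12  pitch  (4B, 4-aligned); 12..13  channels  (1B, 1-aligned); 13..14  layer  (1B, 1-aligned); 14..16  -- tail padding (2B); sizeof = 16, alignof = 8
0..16  pid  (16B, 8-aligned)
16..20  refcount  (4B, 4-aligned)

16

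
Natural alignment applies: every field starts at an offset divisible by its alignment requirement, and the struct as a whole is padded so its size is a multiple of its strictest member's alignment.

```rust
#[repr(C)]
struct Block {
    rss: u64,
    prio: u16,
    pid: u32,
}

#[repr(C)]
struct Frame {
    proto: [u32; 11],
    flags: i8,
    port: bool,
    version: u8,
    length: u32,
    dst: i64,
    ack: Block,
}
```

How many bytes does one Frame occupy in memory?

80 bytes

Block: rss at 0 (size 8, align 8) → ends 8; prio at 8 (size 2, align 2) → ends 10; pad 2 to align 4 for pid; pid at 12 (size 4, align 4) → ends 16; total 16 bytes, alignment 8
proto at 0 (size 44, align 4) → ends 44
flags at 44 (size 1, align 1) → ends 45
port at 45 (size 1, align 1) → ends 46
version at 46 (size 1, align 1) → ends 47
pad 1 to align 4 for length
length at 48 (size 4, align 4) → ends 52
pad 4 to align 8 for dst
dst at 56 (size 8, align 8) → ends 64
ack at 64 (size 16, align 8) → ends 80
total 80 bytes, alignment 8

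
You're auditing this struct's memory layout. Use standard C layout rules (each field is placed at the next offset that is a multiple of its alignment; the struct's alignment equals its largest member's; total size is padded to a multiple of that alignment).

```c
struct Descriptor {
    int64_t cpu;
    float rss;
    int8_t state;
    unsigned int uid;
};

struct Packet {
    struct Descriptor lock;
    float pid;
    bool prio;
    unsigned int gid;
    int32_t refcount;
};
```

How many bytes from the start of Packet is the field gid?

Descriptor: @0: cpu [8B, align 8] → 8; @8: rss [4B, align 4] → 12; @12: state [1B, align 1] → 13; +3 pad (align 4); @16: uid [4B, align 4] → 20; +4 tail pad (align 8); size 24, align 8
@0: lock [24B, align 8] → 24
@24: pid [4B, align 4] → 28
@28: prio [1B, align 1] → 29
+3 pad (align 4)
@32: gid [4B, align 4] → 36

32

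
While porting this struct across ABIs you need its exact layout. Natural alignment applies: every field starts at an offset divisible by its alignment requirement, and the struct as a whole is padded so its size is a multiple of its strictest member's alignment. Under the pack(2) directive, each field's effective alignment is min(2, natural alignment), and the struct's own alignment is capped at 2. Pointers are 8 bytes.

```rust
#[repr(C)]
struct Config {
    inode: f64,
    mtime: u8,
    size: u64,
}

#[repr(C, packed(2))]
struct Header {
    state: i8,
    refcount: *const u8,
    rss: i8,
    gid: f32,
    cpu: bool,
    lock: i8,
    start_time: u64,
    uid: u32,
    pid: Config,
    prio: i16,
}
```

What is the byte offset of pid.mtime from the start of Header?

38

Config: @0: inode [8B, align 8] → 8; @8: mtime [1B, align 1] → 9; +7 pad (align 8); @16: size [8B, align 8] → 24; size 24, align 8
@0: state [1B, align 1] → 1
+1 pad (align 2)
@2: refcount [8B, align 2] → 10
@10: rss [1B, align 1] → 11
+1 pad (align 2)
@12: gid [4B, align 2] → 16
@16: cpu [1B, align 1] → 17
@17: lock [1B, align 1] → 18
@18: start_time [8B, align 2] → 26
@26: uid [4B, align 2] → 30
@30: pid [24B, align 2] → 54
within Config: mtime at 8
30 + 8 = 38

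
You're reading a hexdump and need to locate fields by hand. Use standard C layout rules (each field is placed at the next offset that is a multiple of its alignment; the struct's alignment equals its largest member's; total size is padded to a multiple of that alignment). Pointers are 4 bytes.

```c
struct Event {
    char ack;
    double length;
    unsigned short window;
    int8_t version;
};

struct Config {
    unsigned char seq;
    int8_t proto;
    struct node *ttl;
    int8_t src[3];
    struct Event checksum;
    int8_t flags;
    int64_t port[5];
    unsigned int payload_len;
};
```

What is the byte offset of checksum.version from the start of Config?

34

Event: ack at 0 (size 1, align 1) → ends 1; pad 7 to align 8 for length; length at 8 (size 8, align 8) → ends 16; window at 16 (size 2, align 2) → ends 18; version at 18 (size 1, align 1) → ends 19; tail pad 5 to reach multiple of 8; total 24 bytes, alignment 8
seq at 0 (size 1, align 1) → ends 1
proto at 1 (size 1, align 1) → ends 2
pad 2 to align 4 for ttl
ttl at 4 (size 4, align 4) → ends 8
src at 8 (size 3, align 1) → ends 11
pad 5 to align 8 for checksum
checksum at 16 (size 24, align 8) → ends 40
within Event: version at 18
16 + 18 = 34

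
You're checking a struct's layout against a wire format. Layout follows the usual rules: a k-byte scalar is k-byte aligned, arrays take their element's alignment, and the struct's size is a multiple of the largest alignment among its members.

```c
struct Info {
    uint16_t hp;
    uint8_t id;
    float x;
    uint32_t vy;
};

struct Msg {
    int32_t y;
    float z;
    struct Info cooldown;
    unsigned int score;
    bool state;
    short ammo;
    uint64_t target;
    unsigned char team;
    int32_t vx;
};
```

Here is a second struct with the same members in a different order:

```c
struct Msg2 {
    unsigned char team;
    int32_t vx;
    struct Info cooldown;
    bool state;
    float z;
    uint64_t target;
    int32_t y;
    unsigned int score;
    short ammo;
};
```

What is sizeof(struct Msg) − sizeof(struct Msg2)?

-8

Info: 0..2  hp  (2B, 2-aligned); 2..3  id  (1B, 1-aligned); 3..4  -- padding (1B); 4..8  x  (4B, 4-aligned); 8..12  vy  (4B, 4-aligned); sizeof = 12, alignof = 4
0..4  y  (4B, 4-aligned)
4..8  z  (4B, 4-aligned)
8..20  cooldown  (12B, 4-aligned)
20..24  score  (4B, 4-aligned)
24..25  state  (1B, 1-aligned)
25..26  -- padding (1B)
26..28  ammo  (2B, 2-aligned)
28..32  -- padding (4B)
32..40  target  (8B, 8-aligned)
40..41  team  (1B, 1-aligned)
41..44  -- padding (3B)
44..48  vx  (4B, 4-aligned)
sizeof = 48, alignof = 8
— Msg2 —
0..1  team  (1B, 1-aligned)
1..4  -- padding (3B)
4..8  vx  (4B, 4-aligned)
8..20  cooldown  (12B, 4-aligned)
20..21  state  (1B, 1-aligned)
21..24  -- padding (3B)
24..28  z  (4B, 4-aligned)
28..32  -- padding (4B)
32..40  target  (8B, 8-aligned)
40..44  y  (4B, 4-aligned)
44..48  score  (4B, 4-aligned)
48..50  ammo  (2B, 2-aligned)
50..56  -- tail padding (6B)
sizeof = 56, alignof = 8
48 − 56 = -8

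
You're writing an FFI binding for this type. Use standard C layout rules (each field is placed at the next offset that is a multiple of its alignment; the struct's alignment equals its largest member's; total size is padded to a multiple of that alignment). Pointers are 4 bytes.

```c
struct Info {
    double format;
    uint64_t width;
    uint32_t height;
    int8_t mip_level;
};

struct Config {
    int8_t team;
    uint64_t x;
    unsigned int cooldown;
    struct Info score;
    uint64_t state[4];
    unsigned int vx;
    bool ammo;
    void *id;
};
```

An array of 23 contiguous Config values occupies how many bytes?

Info: @0: format [8B, align 8] → 8; @8: width [8B, align 8] → 16; @16: height [4B, align 4] → 20; @20: mip_level [1B, align 1] → 21; +3 tail pad (align 8); size 24, align 8
@0: team [1B, align 1] → 1
+7 pad (align 8)
@8: x [8B, align 8] → 16
@16: cooldown [4B, align 4] → 20
+4 pad (align 8)
@24: score [24B, align 8] → 48
@48: state [32B, align 8] → 80
@80: vx [4B, align 4] → 84
@84: ammo [1B, align 1] → 85
+3 pad (align 4)
@88: id [4B, align 4] → 92
+4 tail pad (align 8)
size 96, align 8
array of 23: 23 × 96 = 2208

2208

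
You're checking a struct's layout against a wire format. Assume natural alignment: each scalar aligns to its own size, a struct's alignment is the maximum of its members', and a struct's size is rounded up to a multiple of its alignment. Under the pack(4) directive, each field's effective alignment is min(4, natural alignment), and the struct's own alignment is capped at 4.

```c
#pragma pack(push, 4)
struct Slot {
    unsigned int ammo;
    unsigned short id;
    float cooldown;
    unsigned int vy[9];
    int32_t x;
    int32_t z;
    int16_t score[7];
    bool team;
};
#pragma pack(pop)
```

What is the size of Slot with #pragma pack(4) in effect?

ammo at 0 (size 4, align 4) → ends 4
id at 4 (size 2, align 2) → ends 6
pad 2 to align 4 for cooldown
cooldown at 8 (size 4, align 4) → ends 12
vy at 12 (size 36, align 4) → ends 48
x at 48 (size 4, align 4) → ends 52
z at 52 (size 4, align 4) → ends 56
score at 56 (size 14, align 2) → ends 70
team at 70 (size 1, align 1) → ends 71
tail pad 1 to reach multiple of 4
total 72 bytes, alignment 4

72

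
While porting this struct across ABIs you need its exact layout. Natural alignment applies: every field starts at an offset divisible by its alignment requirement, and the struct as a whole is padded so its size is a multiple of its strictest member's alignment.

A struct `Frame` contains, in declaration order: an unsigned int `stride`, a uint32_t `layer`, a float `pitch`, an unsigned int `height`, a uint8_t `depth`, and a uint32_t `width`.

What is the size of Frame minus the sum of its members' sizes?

0..4  stride  (4B, 4-aligned)
4..8  layer  (4B, 4-aligned)
8..12  pitch  (4B, 4-aligned)
12..16  height  (4B, 4-aligned)
16..17  depth  (1B, 1-aligned)
17..20  -- padding (3B)
20..24  width  (4B, 4-aligned)
sizeof = 24, alignof = 4
data bytes 21, size 24 → padding 3

3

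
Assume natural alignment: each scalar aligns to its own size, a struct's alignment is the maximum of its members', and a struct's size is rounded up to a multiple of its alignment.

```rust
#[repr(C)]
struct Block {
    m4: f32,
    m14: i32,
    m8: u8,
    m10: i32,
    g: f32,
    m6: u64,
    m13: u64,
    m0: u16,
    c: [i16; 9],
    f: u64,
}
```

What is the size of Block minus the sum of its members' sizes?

@0: m4 [4B, align 4] → 4
@4: m14 [4B, align 4] → 8
@8: m8 [1B, align 1] → 9
+3 pad (align 4)
@12: m10 [4B, align 4] → 16
@16: g [4B, align 4] → 20
+4 pad (align 8)
@24: m6 [8B, align 8] → 32
@32: m13 [8B, align 8] → 40
@40: m0 [2B, align 2] → 42
@42: c [18B, align 2] → 60
+4 pad (align 8)
@64: f [8B, align 8] → 72
size 72, align 8
data bytes 61, size 72 → padding 11

11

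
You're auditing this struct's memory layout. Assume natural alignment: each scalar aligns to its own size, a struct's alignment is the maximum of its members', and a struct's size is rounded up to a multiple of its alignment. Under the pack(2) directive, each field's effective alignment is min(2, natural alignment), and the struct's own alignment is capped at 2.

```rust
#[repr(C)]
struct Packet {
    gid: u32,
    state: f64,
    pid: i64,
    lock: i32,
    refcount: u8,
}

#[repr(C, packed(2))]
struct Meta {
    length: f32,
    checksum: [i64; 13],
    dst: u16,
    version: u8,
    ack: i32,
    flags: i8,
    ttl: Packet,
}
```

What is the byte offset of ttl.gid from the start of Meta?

Packet: gid at 0 (size 4, align 4) → ends 4; pad 4 to align 8 for state; state at 8 (size 8, align 8) → ends 16; pid at 16 (size 8, align 8) → ends 24; lock at 24 (size 4, align 4) → ends 28; refcount at 28 (size 1, align 1) → ends 29; tail pad 3 to reach multiple of 8; total 32 bytes, alignment 8
length at 0 (size 4, align 2) → ends 4
checksum at 4 (size 104, align 2) → ends 108
dst at 108 (size 2, align 2) → ends 110
version at 110 (size 1, align 1) → ends 111
pad 1 to align 2 for ack
ack at 112 (size 4, align 2) → ends 116
flags at 116 (size 1, align 1) → ends 117
pad 1 to align 2 for ttl
ttl at 118 (size 32, align 2) → ends 150
within Packet: gid at 0
118 + 0 = 118

118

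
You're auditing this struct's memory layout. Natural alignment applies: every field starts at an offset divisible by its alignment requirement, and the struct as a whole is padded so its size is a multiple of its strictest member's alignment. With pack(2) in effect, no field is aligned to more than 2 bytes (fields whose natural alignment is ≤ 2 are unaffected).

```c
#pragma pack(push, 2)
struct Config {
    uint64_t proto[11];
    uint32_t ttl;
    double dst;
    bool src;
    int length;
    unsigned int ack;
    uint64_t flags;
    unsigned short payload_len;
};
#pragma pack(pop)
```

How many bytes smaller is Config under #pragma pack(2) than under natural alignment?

16

natural layout:
  @0: proto [88B, align 8] → 88
  @88: ttl [4B, align 4] → 92
  +4 pad (align 8)
  @96: dst [8B, align 8] → 104
  @104: src [1B, align 1] → 105
  +3 pad (align 4)
  @108: length [4B, align 4] → 112
  @112: ack [4B, align 4] → 116
  +4 pad (align 8)
  @120: flags [8B, align 8] → 128
  @128: payload_len [2B, align 2] → 130
  +6 tail pad (align 8)
  size 136, align 8
packed(2) layout:
  @0: proto [88B, align 2] → 88
  @88: ttl [4B, align 2] → 92
  @92: dst [8B, align 2] → 100
  @100: src [1B, align 1] → 101
  +1 pad (align 2)
  @102: length [4B, align 2] → 106
  @106: ack [4B, align 2] → 110
  @110: flags [8B, align 2] → 118
  @118: payload_len [2B, align 2] → 120
  size 120, align 2
136 − 120 = 16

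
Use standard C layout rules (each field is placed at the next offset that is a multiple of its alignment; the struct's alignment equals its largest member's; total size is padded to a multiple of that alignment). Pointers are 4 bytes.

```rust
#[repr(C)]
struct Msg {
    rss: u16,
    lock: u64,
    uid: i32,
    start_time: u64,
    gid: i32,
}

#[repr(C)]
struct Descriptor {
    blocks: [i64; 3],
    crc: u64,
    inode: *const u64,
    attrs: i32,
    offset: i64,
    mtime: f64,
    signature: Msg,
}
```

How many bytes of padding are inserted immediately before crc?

Msg: 0..2  rss  (2B, 2-aligned); 2..8  -- padding (6B); 8..16  lock  (8B, 8-aligned); 16..20  uid  (4B, 4-aligned); 20..24  -- padding (4B); 24..32  start_time  (8B, 8-aligned); 32..36  gid  (4B, 4-aligned); 36..40  -- tail padding (4B); sizeof = 40, alignof = 8
0..24  blocks  (24B, 8-aligned)
24..32  crc  (8B, 8-aligned)

0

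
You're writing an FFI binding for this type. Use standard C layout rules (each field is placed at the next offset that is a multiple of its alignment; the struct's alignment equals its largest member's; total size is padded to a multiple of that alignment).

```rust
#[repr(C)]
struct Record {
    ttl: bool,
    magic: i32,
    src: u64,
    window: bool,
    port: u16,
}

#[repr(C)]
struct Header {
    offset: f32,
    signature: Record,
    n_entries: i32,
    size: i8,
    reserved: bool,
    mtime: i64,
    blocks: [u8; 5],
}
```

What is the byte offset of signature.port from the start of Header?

Record: 0..1  ttl  (1B, 1-aligned); 1..4  -- padding (3B); 4..8  magic  (4B, 4-aligned); 8..16  src  (8B, 8-aligned); 16..17  window  (1B, 1-aligned); 17..18  -- padding (1B); 18..20  port  (2B, 2-aligned); 20..24  -- tail padding (4B); sizeof = 24, alignof = 8
0..4  offset  (4B, 4-aligned)
4..8  -- padding (4B)
8..32  signature  (24B, 8-aligned)
within Record: port at 18
8 + 18 = 26

26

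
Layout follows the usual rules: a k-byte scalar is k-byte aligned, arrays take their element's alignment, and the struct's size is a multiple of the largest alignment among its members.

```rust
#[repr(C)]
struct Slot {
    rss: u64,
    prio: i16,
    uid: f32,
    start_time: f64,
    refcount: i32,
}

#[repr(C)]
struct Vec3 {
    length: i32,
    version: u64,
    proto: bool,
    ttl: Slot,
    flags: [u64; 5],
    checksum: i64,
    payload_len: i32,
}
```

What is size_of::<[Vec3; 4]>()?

Slot: @0: rss [8B, align 8] → 8; @8: prio [2B, align 2] → 10; +2 pad (align 4); @12: uid [4B, align 4] → 16; @16: start_time [8B, align 8] → 24; @24: refcount [4B, align 4] → 28; +4 tail pad (align 8); size 32, align 8
@0: length [4B, align 4] → 4
+4 pad (align 8)
@8: version [8B, align 8] → 16
@16: proto [1B, align 1] → 17
+7 pad (align 8)
@24: ttl [32B, align 8] → 56
@56: flags [40B, align 8] → 96
@96: checksum [8B, align 8] → 104
@104: payload_len [4B, align 4] → 108
+4 tail pad (align 8)
size 112, align 8
array of 4: 4 × 112 = 448

448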